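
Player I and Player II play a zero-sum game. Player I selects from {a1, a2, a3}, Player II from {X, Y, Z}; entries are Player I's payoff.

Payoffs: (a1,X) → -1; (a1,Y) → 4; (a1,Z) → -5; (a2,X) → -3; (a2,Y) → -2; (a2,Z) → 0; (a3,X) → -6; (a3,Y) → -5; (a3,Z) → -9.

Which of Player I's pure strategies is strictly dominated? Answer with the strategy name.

a3

a1 gives a strictly higher payoff than a3 against every column: -1 > -6, 4 > -5, -5 > -9.
So a3 is strictly dominated and Player I never plays it.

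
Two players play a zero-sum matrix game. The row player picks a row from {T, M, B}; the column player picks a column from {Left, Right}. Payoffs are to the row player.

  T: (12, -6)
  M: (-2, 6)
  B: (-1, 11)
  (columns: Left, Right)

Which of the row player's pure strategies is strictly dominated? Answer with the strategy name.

B gives a strictly higher payoff than M against every column: -1 > -2, 11 > 6.
So M is strictly dominated and the row player never plays it.

M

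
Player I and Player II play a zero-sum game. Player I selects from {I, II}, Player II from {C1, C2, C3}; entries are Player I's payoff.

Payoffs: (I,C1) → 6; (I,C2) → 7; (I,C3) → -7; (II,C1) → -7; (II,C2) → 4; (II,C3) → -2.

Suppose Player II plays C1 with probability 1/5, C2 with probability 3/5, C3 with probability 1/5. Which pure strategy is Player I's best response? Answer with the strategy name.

Expected payoff of I: (1/5)·6 + (3/5)·7 + (1/5)·(-7) = 4.
Expected payoff of II: (1/5)·(-7) + (3/5)·4 + (1/5)·(-2) = 3/5.
The largest is 4, so Player I's best response is I.

I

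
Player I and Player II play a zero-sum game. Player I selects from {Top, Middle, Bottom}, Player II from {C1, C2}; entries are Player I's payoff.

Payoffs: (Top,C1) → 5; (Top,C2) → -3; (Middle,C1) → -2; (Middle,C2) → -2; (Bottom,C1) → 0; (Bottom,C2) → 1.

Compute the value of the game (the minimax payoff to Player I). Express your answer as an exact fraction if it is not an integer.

Row minima: Top → -3, Middle → -2, Bottom → 0; maximin = 0.
Column maxima: C1 → 5, C2 → 1; minimax = 1.
0 ≠ 1, so there is no saddle point; optimal play is mixed.
Middle is strictly dominated by Bottom, so Player I never plays it.
On the remaining 2×2 (Top, Bottom vs C1, C2):
Let Player I play Top with probability p. Expected payoff against C1: 5p + 0(1−p) = 5p; against C2: (-3)p + 1(1−p) = −4p + 1.
Setting these equal: 5p = −4p + 1 ⇒ 9p = 1 ⇒ p = 1/9, and the value is (5)·(1/9) = 5/9.
For Player II: with q = P(C1), equating Top's and Bottom's payoffs gives 8q − 3 = −q + 1 ⇒ q = 4/9.

5/9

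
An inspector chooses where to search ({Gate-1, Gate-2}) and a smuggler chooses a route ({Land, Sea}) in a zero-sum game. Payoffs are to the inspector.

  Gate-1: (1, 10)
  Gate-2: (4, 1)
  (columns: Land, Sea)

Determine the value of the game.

Row minima: Gate-1 → 1, Gate-2 → 1; maximin = 1.
Column maxima: Land → 4, Sea → 10; minimax = 4.
1 ≠ 4, so there is no saddle point; optimal play is mixed.
Let the inspector play Gate-1 with probability p. Expected payoff against Land: 1p + 4(1−p) = −3p + 4; against Sea: 10p + 1(1−p) = 9p + 1.
Setting these equal: −3p + 4 = 9p + 1 ⇒ −12p = -3 ⇒ p = 1/4, and the value is (-3)·(1/4) + 4 = 13/4.
For the smuggler: with q = P(Land), equating Gate-1's and Gate-2's payoffs gives −9q + 10 = 3q + 1 ⇒ q = 3/4.

13/4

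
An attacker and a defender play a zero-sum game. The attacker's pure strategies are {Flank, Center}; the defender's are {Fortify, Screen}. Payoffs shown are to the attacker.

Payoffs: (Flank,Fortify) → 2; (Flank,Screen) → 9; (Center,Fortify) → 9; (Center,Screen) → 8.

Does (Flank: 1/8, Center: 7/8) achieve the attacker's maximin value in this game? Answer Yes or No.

Yes

Against Fortify this mix gives (1/8)·2 + (7/8)·9 = 65/8.
Against Screen this mix gives (1/8)·9 + (7/8)·8 = 65/8.
All of the defender's active replies (Fortify, Screen) yield 65/8, and no column does worse for the attacker. The mix makes the defender indifferent and guarantees 65/8, so it is optimal.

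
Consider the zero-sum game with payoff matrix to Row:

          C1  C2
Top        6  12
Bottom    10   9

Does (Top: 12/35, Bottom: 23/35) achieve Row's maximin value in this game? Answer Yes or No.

No

Against C1 this mix gives (12/35)·6 + (23/35)·10 = 302/35.
Against C2 this mix gives (12/35)·12 + (23/35)·9 = 351/35.
Column will play C1, holding Row to 302/35. Shifting weight toward the row that does better against C1 would raise this floor (the equalizing mix achieves 66/7 against both C1 and C2), so the proposed strategy is not optimal.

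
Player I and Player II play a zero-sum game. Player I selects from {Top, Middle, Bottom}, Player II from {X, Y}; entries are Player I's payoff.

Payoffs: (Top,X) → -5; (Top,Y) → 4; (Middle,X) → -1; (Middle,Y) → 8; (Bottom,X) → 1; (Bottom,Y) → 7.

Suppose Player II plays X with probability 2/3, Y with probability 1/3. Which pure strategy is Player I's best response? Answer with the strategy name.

Expected payoff of Top: (2/3)·(-5) + (1/3)·4 = -2.
Expected payoff of Middle: (2/3)·(-1) + (1/3)·8 = 2.
Expected payoff of Bottom: (2/3)·1 + (1/3)·7 = 3.
The largest is 3, so Player I's best response is Bottom.

Bottom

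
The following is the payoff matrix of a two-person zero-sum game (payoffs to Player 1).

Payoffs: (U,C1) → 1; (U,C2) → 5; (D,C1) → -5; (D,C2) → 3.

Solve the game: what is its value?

1

Row minima: U → 1, D → -5; maximin = 1.
Column maxima: C1 → 1, C2 → 5; minimax = 1.
Since maximin = minimax = 1, there is a saddle point and the value is 1.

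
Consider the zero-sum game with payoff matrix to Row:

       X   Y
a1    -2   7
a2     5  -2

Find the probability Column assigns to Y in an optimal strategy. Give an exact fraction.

Row minima: a1 → -2, a2 → -2; maximin = -2.
Column maxima: X → 5, Y → 7; minimax = 5.
-2 ≠ 5, so there is no saddle point; optimal play is mixed.
Let Row play a1 with probability p. Expected payoff against X: (-2)p + 5(1−p) = −7p + 5; against Y: 7p + (-2)(1−p) = 9p − 2.
Setting these equal: −7p + 5 = 9p − 2 ⇒ −16p = -7 ⇒ p = 7/16, and the value is (-7)·(7/16) + 5 = 31/16.
For Column: with q = P(X), equating a1's and a2's payoffs gives −9q + 7 = 7q − 2 ⇒ q = 9/16.

7/16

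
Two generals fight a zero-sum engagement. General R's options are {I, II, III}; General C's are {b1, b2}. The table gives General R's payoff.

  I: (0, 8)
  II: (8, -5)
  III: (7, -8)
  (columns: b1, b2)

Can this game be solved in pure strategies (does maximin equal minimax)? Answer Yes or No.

No

Row minima: I → 0, II → -5, III → -8; maximin = 0.
Column maxima: b1 → 8, b2 → 8; minimax = 8.
0 ≠ 8, so no pure-strategy equilibrium exists.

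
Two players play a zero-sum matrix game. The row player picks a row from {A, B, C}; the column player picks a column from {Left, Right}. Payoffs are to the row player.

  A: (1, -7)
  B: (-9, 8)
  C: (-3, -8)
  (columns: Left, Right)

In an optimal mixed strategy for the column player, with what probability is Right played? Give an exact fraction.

2/5

Row minima: A → -7, B → -9, C → -8; maximin = -7.
Column maxima: Left → 1, Right → 8; minimax = 1.
-7 ≠ 1, so there is no saddle point; optimal play is mixed.
C is strictly dominated by A, so the row player never plays it.
On the remaining 2×2 (A, B vs Left, Right):
Let the row player play A with probability p. Expected payoff against Left: 1p + (-9)(1−p) = 10p − 9; against Right: (-7)p + 8(1−p) = −15p + 8.
Setting these equal: 10p − 9 = −15p + 8 ⇒ 25p = 17 ⇒ p = 17/25, and the value is (10)·(17/25) − 9 = -11/5.
For the column player: with q = P(Left), equating A's and B's payoffs gives 8q − 7 = −17q + 8 ⇒ q = 3/5.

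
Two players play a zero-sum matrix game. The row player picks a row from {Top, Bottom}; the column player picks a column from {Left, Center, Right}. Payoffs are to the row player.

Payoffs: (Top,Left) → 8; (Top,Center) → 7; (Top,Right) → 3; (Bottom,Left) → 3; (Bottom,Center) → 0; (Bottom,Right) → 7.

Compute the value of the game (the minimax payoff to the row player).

Row minima: Top → 3, Bottom → 0; maximin = 3.
Column maxima: Left → 8, Center → 7, Right → 7; minimax = 7.
3 ≠ 7, so there is no saddle point; optimal play is mixed.
Left is strictly dominated by Center (it gives the row player strictly more in every row), so the column player never plays it.
On the remaining 2×2 (Top, Bottom vs Center, Right):
Let the row player play Top with probability p. Expected payoff against Center: 7p + 0(1−p) = 7p; against Right: 3p + 7(1−p) = −4p + 7.
Setting these equal: 7p = −4p + 7 ⇒ 11p = 7 ⇒ p = 7/11, and the value is (7)·(7/11) = 49/11.
For the column player: with q = P(Center), equating Top's and Bottom's payoffs gives 4q + 3 = −7q + 7 ⇒ q = 4/11.

49/11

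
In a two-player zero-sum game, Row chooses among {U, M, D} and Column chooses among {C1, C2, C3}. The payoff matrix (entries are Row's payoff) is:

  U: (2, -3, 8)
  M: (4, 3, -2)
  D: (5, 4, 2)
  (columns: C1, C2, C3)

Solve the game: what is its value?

Row minima: U → -3, M → -2, D → 2; maximin = 2.
Column maxima: C1 → 5, C2 → 4, C3 → 8; minimax = 4.
2 ≠ 4, so there is no saddle point; optimal play is mixed.
M is strictly dominated by D, so Row never plays it.
C1 is strictly dominated by C2 (it gives Row strictly more in every row), so Column never plays it.
On the remaining 2×2 (U, D vs C2, C3):
Let Row play U with probability p. Expected payoff against C2: (-3)p + 4(1−p) = −7p + 4; against C3: 8p + 2(1−p) = 6p + 2.
Setting these equal: −7p + 4 = 6p + 2 ⇒ −13p = -2 ⇒ p = 2/13, and the value is (-7)·(2/13) + 4 = 38/13.
For Column: with q = P(C2), equating U's and D's payoffs gives −11q + 8 = 2q + 2 ⇒ q = 6/13.

38/13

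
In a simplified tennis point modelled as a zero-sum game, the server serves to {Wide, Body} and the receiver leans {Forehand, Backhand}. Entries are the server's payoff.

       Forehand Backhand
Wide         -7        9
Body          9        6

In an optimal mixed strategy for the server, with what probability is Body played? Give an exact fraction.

Row minima: Wide → -7, Body → 6; maximin = 6.
Column maxima: Forehand → 9, Backhand → 9; minimax = 9.
6 ≠ 9, so there is no saddle point; optimal play is mixed.
Let the server play Wide with probability p. Expected payoff against Forehand: (-7)p + 9(1−p) = −16p + 9; against Backhand: 9p + 6(1−p) = 3p + 6.
Setting these equal: −16p + 9 = 3p + 6 ⇒ −19p = -3 ⇒ p = 3/19, and the value is (-16)·(3/19) + 9 = 123/19.
For the receiver: with q = P(Forehand), equating Wide's and Body's payoffs gives −16q + 9 = 3q + 6 ⇒ q = 3/19.

16/19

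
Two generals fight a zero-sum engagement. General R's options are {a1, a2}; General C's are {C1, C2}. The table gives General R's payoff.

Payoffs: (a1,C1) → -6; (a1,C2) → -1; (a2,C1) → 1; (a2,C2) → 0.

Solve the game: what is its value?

Row minima: a1 → -6, a2 → 0; maximin = 0.
Column maxima: C1 → 1, C2 → 0; minimax = 0.
Since maximin = minimax = 0, there is a saddle point and the value is 0.

0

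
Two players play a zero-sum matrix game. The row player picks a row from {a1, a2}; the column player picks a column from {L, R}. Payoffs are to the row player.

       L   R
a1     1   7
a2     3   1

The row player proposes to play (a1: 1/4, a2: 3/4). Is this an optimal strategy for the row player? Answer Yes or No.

Against L this mix gives (1/4)·1 + (3/4)·3 = 5/2.
Against R this mix gives (1/4)·7 + (3/4)·1 = 5/2.
All of the column player's active replies (L, R) yield 5/2, and no column does worse for the row player. The mix makes the column player indifferent and guarantees 5/2, so it is optimal.

Yes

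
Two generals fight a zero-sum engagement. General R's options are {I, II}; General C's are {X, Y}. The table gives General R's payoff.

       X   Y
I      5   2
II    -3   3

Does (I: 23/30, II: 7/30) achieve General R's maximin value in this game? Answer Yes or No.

Against X this mix gives (23/30)·5 + (7/30)·(-3) = 47/15.
Against Y this mix gives (23/30)·2 + (7/30)·3 = 67/30.
General C will play Y, holding General R to 67/30. Shifting weight toward the row that does better against Y would raise this floor (the equalizing mix achieves 7/3 against both Y and X), so the proposed strategy is not optimal.

No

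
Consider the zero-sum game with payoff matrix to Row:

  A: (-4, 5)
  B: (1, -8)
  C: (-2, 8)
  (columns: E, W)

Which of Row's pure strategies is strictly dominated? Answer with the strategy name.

A

C gives a strictly higher payoff than A against every column: -2 > -4, 8 > 5.
So A is strictly dominated and Row never plays it.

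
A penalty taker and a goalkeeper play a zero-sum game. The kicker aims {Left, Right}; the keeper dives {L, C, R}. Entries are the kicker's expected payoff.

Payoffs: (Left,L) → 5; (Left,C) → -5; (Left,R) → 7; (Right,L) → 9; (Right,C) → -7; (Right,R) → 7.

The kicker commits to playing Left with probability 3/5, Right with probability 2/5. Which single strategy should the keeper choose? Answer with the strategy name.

If the keeper plays L, the kicker's expected payoff is (3/5)·5 + (2/5)·9 = 33/5.
If the keeper plays C, the kicker's expected payoff is (3/5)·(-5) + (2/5)·(-7) = -29/5.
If the keeper plays R, the kicker's expected payoff is (3/5)·7 + (2/5)·7 = 7.
The keeper minimizes the kicker's payoff; the smallest is -29/5, so the best response is C.

C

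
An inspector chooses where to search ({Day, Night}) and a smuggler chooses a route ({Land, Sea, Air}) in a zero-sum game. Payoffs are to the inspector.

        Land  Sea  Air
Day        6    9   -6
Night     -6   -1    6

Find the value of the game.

Row minima: Day → -6, Night → -6; maximin = -6.
Column maxima: Land → 6, Sea → 9, Air → 6; minimax = 6.
-6 ≠ 6, so there is no saddle point; optimal play is mixed.
Sea is strictly dominated by Land (it gives the inspector strictly more in every row), so the smuggler never plays it.
On the remaining 2×2 (Day, Night vs Land, Air):
Let the inspector play Day with probability p. Expected payoff against Land: 6p + (-6)(1−p) = 12p − 6; against Air: (-6)p + 6(1−p) = −12p + 6.
Setting these equal: 12p − 6 = −12p + 6 ⇒ 24p = 12 ⇒ p = 1/2, and the value is (12)·(1/2) − 6 = 0.
For the smuggler: with q = P(Land), equating Day's and Night's payoffs gives 12q − 6 = −12q + 6 ⇒ q = 1/2.

0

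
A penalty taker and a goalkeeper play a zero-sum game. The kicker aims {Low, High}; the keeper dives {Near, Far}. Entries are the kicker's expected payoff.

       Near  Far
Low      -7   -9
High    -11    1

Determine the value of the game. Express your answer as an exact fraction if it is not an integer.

Row minima: Low → -9, High → -11; maximin = -9.
Column maxima: Near → -7, Far → 1; minimax = -7.
-9 ≠ -7, so there is no saddle point; optimal play is mixed.
Let the kicker play Low with probability p. Expected payoff against Near: (-7)p + (-11)(1−p) = 4p − 11; against Far: (-9)p + 1(1−p) = −10p + 1.
Setting these equal: 4p − 11 = −10p + 1 ⇒ 14p = 12 ⇒ p = 6/7, and the value is (4)·(6/7) − 11 = -53/7.
For the keeper: with q = P(Near), equating Low's and High's payoffs gives 2q − 9 = −12q + 1 ⇒ q = 5/7.

-53/7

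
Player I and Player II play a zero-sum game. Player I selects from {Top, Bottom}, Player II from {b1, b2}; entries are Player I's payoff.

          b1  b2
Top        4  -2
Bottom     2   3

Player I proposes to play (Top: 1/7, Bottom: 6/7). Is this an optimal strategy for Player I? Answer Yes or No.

Against b1 this mix gives (1/7)·4 + (6/7)·2 = 16/7.
Against b2 this mix gives (1/7)·(-2) + (6/7)·3 = 16/7.
All of Player II's active replies (b1, b2) yield 16/7, and no column does worse for Player I. The mix makes Player II indifferent and guarantees 16/7, so it is optimal.

Yes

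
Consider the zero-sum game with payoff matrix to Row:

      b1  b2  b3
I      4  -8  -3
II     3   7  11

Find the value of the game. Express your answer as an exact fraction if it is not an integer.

Row minima: I → -8, II → 3; maximin = 3.
Column maxima: b1 → 4, b2 → 7, b3 → 11; minimax = 4.
3 ≠ 4, so there is no saddle point; optimal play is mixed.
b3 is strictly dominated by b2 (it gives Row strictly more in every row), so Column never plays it.
On the remaining 2×2 (I, II vs b1, b2):
Let Row play I with probability p. Expected payoff against b1: 4p + 3(1−p) = p + 3; against b2: (-8)p + 7(1−p) = −15p + 7.
Setting these equal: p + 3 = −15p + 7 ⇒ 16p = 4 ⇒ p = 1/4, and the value is (1)·(1/4) + 3 = 13/4.
For Column: with q = P(b1), equating I's and II's payoffs gives 12q − 8 = −4q + 7 ⇒ q = 15/16.

13/4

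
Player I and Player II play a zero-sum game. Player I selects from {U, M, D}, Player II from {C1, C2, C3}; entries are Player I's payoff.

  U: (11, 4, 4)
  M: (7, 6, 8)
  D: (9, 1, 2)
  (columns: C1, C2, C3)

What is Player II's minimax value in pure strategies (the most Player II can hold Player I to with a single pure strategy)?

Column maxima: C1 → 11, C2 → 6, C3 → 8.
The smallest of these is 6.

6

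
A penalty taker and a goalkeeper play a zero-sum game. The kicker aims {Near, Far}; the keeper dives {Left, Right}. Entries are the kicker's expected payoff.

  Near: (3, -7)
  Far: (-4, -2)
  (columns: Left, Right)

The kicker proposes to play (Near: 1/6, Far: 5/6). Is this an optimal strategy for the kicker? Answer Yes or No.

Yes

Against Left this mix gives (1/6)·3 + (5/6)·(-4) = -17/6.
Against Right this mix gives (1/6)·(-7) + (5/6)·(-2) = -17/6.
All of the keeper's active replies (Left, Right) yield -17/6, and no column does worse for the kicker. The mix makes the keeper indifferent and guarantees -17/6, so it is optimal.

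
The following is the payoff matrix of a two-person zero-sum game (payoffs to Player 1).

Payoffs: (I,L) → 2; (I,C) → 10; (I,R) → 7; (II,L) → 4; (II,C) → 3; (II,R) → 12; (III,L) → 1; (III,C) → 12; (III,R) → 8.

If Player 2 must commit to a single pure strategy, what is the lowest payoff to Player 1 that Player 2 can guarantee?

Column maxima: L → 4, C → 12, R → 12.
The smallest of these is 4.

4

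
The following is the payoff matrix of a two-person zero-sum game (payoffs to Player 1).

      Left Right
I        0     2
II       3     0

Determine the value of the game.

6/5

Row minima: I → 0, II → 0; maximin = 0.
Column maxima: Left → 3, Right → 2; minimax = 2.
0 ≠ 2, so there is no saddle point; optimal play is mixed.
Let Player 1 play I with probability p. Expected payoff against Left: 0p + 3(1−p) = −3p + 3; against Right: 2p + 0(1−p) = 2p.
Setting these equal: −3p + 3 = 2p ⇒ −5p = -3 ⇒ p = 3/5, and the value is (-3)·(3/5) + 3 = 6/5.
For Player 2: with q = P(Left), equating I's and II's payoffs gives −2q + 2 = 3q ⇒ q = 2/5.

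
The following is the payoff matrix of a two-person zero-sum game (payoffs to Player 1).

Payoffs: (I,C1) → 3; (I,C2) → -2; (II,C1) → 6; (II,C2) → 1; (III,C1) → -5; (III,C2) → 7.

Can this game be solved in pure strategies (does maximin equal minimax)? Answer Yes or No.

No

Row minima: I → -2, II → 1, III → -5; maximin = 1.
Column maxima: C1 → 6, C2 → 7; minimax = 6.
1 ≠ 6, so no pure-strategy equilibrium exists.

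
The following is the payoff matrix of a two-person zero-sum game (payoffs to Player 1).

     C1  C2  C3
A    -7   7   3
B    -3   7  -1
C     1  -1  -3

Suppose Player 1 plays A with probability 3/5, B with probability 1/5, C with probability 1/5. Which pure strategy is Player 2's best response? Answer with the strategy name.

If Player 2 plays C1, Player 1's expected payoff is (3/5)·(-7) + (1/5)·(-3) + (1/5)·1 = -23/5.
If Player 2 plays C2, Player 1's expected payoff is (3/5)·7 + (1/5)·7 + (1/5)·(-1) = 27/5.
If Player 2 plays C3, Player 1's expected payoff is (3/5)·3 + (1/5)·(-1) + (1/5)·(-3) = 1.
Player 2 minimizes Player 1's payoff; the smallest is -23/5, so the best response is C1.

C1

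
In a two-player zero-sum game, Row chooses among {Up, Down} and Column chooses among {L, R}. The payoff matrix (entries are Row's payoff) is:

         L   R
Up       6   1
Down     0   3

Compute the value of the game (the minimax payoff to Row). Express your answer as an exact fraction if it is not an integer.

9/4

Row minima: Up → 1, Down → 0; maximin = 1.
Column maxima: L → 6, R → 3; minimax = 3.
1 ≠ 3, so there is no saddle point; optimal play is mixed.
Let Row play Up with probability p. Expected payoff against L: 6p + 0(1−p) = 6p; against R: 1p + 3(1−p) = −2p + 3.
Setting these equal: 6p = −2p + 3 ⇒ 8p = 3 ⇒ p = 3/8, and the value is (6)·(3/8) = 9/4.
For Column: with q = P(L), equating Up's and Down's payoffs gives 5q + 1 = −3q + 3 ⇒ q = 1/4.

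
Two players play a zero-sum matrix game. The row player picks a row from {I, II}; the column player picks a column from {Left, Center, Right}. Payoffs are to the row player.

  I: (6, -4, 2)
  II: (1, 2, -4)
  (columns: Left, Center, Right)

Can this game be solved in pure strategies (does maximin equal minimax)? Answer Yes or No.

Row minima: I → -4, II → -4; maximin = -4.
Column maxima: Left → 6, Center → 2, Right → 2; minimax = 2.
-4 ≠ 2, so no pure-strategy equilibrium exists.

No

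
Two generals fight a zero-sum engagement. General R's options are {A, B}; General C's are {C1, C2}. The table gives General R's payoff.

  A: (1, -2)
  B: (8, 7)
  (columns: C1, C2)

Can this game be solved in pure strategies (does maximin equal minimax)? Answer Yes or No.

Row minima: A → -2, B → 7; maximin = 7.
Column maxima: C1 → 8, C2 → 7; minimax = 7.
maximin = minimax = 7, so a saddle point exists.

Yes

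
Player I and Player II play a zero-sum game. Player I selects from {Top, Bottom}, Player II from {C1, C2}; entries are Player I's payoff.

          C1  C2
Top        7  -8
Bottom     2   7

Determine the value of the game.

13/4

Row minima: Top → -8, Bottom → 2; maximin = 2.
Column maxima: C1 → 7, C2 → 7; minimax = 7.
2 ≠ 7, so there is no saddle point; optimal play is mixed.
Let Player I play Top with probability p. Expected payoff against C1: 7p + 2(1−p) = 5p + 2; against C2: (-8)p + 7(1−p) = −15p + 7.
Setting these equal: 5p + 2 = −15p + 7 ⇒ 20p = 5 ⇒ p = 1/4, and the value is (5)·(1/4) + 2 = 13/4.
For Player II: with q = P(C1), equating Top's and Bottom's payoffs gives 15q − 8 = −5q + 7 ⇒ q = 3/4.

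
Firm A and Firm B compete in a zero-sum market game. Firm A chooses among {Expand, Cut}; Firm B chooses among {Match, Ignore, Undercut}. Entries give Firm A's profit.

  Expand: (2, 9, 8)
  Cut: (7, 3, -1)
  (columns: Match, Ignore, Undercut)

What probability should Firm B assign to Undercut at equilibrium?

5/14

Row minima: Expand → 2, Cut → -1; maximin = 2.
Column maxima: Match → 7, Ignore → 9, Undercut → 8; minimax = 7.
2 ≠ 7, so there is no saddle point; optimal play is mixed.
Ignore is strictly dominated by Undercut (it gives Firm A strictly more in every row), so Firm B never plays it.
On the remaining 2×2 (Expand, Cut vs Match, Undercut):
Let Firm A play Expand with probability p. Expected payoff against Match: 2p + 7(1−p) = −5p + 7; against Undercut: 8p + (-1)(1−p) = 9p − 1.
Setting these equal: −5p + 7 = 9p − 1 ⇒ −14p = -8 ⇒ p = 4/7, and the value is (-5)·(4/7) + 7 = 29/7.
For Firm B: with q = P(Match), equating Expand's and Cut's payoffs gives −6q + 8 = 8q − 1 ⇒ q = 9/14.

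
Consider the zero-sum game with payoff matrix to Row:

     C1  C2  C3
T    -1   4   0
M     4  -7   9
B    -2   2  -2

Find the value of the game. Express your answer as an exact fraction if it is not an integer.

Row minima: T → -1, M → -7, B → -2; maximin = -1.
Column maxima: C1 → 4, C2 → 4, C3 → 9; minimax = 4.
-1 ≠ 4, so there is no saddle point; optimal play is mixed.
B is strictly dominated by T, so Row never plays it.
With B eliminated, C3 is strictly dominated by C1 (it gives Row strictly more in every remaining row), so Column never plays it.
On the remaining 2×2 (T, M vs C1, C2):
Let Row play T with probability p. Expected payoff against C1: (-1)p + 4(1−p) = −5p + 4; against C2: 4p + (-7)(1−p) = 11p − 7.
Setting these equal: −5p + 4 = 11p − 7 ⇒ −16p = -11 ⇒ p = 11/16, and the value is (-5)·(11/16) + 4 = 9/16.
For Column: with q = P(C1), equating T's and M's payoffs gives −5q + 4 = 11q − 7 ⇒ q = 11/16.

9/16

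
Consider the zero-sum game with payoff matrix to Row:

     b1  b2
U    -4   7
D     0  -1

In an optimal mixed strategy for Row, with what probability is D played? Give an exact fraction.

11/12

Row minima: U → -4, D → -1; maximin = -1.
Column maxima: b1 → 0, b2 → 7; minimax = 0.
-1 ≠ 0, so there is no saddle point; optimal play is mixed.
Let Row play U with probability p. Expected payoff against b1: (-4)p + 0(1−p) = −4p; against b2: 7p + (-1)(1−p) = 8p − 1.
Setting these equal: −4p = 8p − 1 ⇒ −12p = -1 ⇒ p = 1/12, and the value is (-4)·(1/12) = -1/3.
For Column: with q = P(b1), equating U's and D's payoffs gives −11q + 7 = q − 1 ⇒ q = 2/3.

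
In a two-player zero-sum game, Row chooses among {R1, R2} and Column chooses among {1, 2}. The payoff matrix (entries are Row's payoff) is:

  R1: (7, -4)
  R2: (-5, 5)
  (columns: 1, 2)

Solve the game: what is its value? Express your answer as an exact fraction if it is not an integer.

5/7

Row minima: R1 → -4, R2 → -5; maximin = -4.
Column maxima: 1 → 7, 2 → 5; minimax = 5.
-4 ≠ 5, so there is no saddle point; optimal play is mixed.
Let Row play R1 with probability p. Expected payoff against 1: 7p + (-5)(1−p) = 12p − 5; against 2: (-4)p + 5(1−p) = −9p + 5.
Setting these equal: 12p − 5 = −9p + 5 ⇒ 21p = 10 ⇒ p = 10/21, and the value is (12)·(10/21) − 5 = 5/7.
For Column: with q = P(1), equating R1's and R2's payoffs gives 11q − 4 = −10q + 5 ⇒ q = 3/7.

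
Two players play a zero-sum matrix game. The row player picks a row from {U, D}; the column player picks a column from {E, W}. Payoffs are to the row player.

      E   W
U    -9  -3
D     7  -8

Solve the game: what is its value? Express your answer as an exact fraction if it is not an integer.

-31/7

Row minima: U → -9, D → -8; maximin = -8.
Column maxima: E → 7, W → -3; minimax = -3.
-8 ≠ -3, so there is no saddle point; optimal play is mixed.
Let the row player play U with probability p. Expected payoff against E: (-9)p + 7(1−p) = −16p + 7; against W: (-3)p + (-8)(1−p) = 5p − 8.
Setting these equal: −16p + 7 = 5p − 8 ⇒ −21p = -15 ⇒ p = 5/7, and the value is (-16)·(5/7) + 7 = -31/7.
For the column player: with q = P(E), equating U's and D's payoffs gives −6q − 3 = 15q − 8 ⇒ q = 5/21.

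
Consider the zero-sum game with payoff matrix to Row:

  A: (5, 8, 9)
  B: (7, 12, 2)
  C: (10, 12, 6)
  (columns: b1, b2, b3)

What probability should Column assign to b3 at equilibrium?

5/8

Row minima: A → 5, B → 2, C → 6; maximin = 6.
Column maxima: b1 → 10, b2 → 12, b3 → 9; minimax = 9.
6 ≠ 9, so there is no saddle point; optimal play is mixed.
b2 is strictly dominated by b1 (it gives Row strictly more in every row), so Column never plays it.
With b2 eliminated, B is strictly dominated by C (C gives Row strictly more in every remaining column), so Row never plays it.
On the remaining 2×2 (A, C vs b1, b3):
Let Row play A with probability p. Expected payoff against b1: 5p + 10(1−p) = −5p + 10; against b3: 9p + 6(1−p) = 3p + 6.
Setting these equal: −5p + 10 = 3p + 6 ⇒ −8p = -4 ⇒ p = 1/2, and the value is (-5)·(1/2) + 10 = 15/2.
For Column: with q = P(b1), equating A's and C's payoffs gives −4q + 9 = 4q + 6 ⇒ q = 3/8.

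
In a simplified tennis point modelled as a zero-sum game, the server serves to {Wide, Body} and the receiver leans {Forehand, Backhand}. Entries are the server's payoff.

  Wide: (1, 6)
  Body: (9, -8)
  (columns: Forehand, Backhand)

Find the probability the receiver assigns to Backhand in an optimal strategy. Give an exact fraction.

4/11

Row minima: Wide → 1, Body → -8; maximin = 1.
Column maxima: Forehand → 9, Backhand → 6; minimax = 6.
1 ≠ 6, so there is no saddle point; optimal play is mixed.
Let the server play Wide with probability p. Expected payoff against Forehand: 1p + 9(1−p) = −8p + 9; against Backhand: 6p + (-8)(1−p) = 14p − 8.
Setting these equal: −8p + 9 = 14p − 8 ⇒ −22p = -17 ⇒ p = 17/22, and the value is (-8)·(17/22) + 9 = 31/11.
For the receiver: with q = P(Forehand), equating Wide's and Body's payoffs gives −5q + 6 = 17q − 8 ⇒ q = 7/11.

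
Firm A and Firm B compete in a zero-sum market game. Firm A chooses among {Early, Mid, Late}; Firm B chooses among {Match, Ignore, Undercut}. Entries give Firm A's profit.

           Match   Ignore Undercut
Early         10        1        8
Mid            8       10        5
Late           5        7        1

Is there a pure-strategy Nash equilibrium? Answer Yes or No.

Row minima: Early → 1, Mid → 5, Late → 1; maximin = 5.
Column maxima: Match → 10, Ignore → 10, Undercut → 8; minimax = 8.
5 ≠ 8, so no pure-strategy equilibrium exists.

No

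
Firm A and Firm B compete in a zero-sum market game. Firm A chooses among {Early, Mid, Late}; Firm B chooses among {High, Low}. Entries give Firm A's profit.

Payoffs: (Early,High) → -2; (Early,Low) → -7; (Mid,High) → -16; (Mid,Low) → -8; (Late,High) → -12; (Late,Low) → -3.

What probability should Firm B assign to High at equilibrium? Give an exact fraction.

2/7

Row minima: Early → -7, Mid → -16, Late → -12; maximin = -7.
Column maxima: High → -2, Low → -3; minimax = -3.
-7 ≠ -3, so there is no saddle point; optimal play is mixed.
Mid is strictly dominated by Early, so Firm A never plays it.
On the remaining 2×2 (Early, Late vs High, Low):
Let Firm A play Early with probability p. Expected payoff against High: (-2)p + (-12)(1−p) = 10p − 12; against Low: (-7)p + (-3)(1−p) = −4p − 3.
Setting these equal: 10p − 12 = −4p − 3 ⇒ 14p = 9 ⇒ p = 9/14, and the value is (10)·(9/14) − 12 = -39/7.
For Firm B: with q = P(High), equating Early's and Late's payoffs gives 5q − 7 = −9q − 3 ⇒ q = 2/7.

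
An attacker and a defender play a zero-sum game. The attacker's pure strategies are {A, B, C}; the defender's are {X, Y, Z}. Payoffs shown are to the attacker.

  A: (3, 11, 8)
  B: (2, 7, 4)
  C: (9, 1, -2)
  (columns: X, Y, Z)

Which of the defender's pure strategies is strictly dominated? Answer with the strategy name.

Y

Z holds the attacker's payoff strictly below Y in every row: 8 < 11, 4 < 7, -2 < 1.
So Y is strictly dominated for the defender.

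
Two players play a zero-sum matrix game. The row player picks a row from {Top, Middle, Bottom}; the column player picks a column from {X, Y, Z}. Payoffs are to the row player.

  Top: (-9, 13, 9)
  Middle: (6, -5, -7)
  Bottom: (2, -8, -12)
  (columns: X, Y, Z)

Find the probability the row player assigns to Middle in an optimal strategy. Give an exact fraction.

Row minima: Top → -9, Middle → -7, Bottom → -12; maximin = -7.
Column maxima: X → 6, Y → 13, Z → 9; minimax = 6.
-7 ≠ 6, so there is no saddle point; optimal play is mixed.
Bottom is strictly dominated by Middle, so the row player never plays it.
Y is strictly dominated by Z (it gives the row player strictly more in every row), so the column player never plays it.
On the remaining 2×2 (Top, Middle vs X, Z):
Let the row player play Top with probability p. Expected payoff against X: (-9)p + 6(1−p) = −15p + 6; against Z: 9p + (-7)(1−p) = 16p − 7.
Setting these equal: −15p + 6 = 16p − 7 ⇒ −31p = -13 ⇒ p = 13/31, and the value is (-15)·(13/31) + 6 = -9/31.
For the column player: with q = P(X), equating Top's and Middle's payoffs gives −18q + 9 = 13q − 7 ⇒ q = 16/31.

18/31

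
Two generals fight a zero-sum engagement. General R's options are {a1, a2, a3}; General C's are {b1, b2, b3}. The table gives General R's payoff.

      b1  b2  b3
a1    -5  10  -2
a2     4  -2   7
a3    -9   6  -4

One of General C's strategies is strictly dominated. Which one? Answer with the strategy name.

b1 holds General R's payoff strictly below b3 in every row: -5 < -2, 4 < 7, -9 < -4.
So b3 is strictly dominated for General C.

b3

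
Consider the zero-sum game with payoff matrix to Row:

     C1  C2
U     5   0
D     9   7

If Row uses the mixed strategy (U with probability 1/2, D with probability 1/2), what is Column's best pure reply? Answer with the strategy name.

If Column plays C1, Row's expected payoff is (1/2)·5 + (1/2)·9 = 7.
If Column plays C2, Row's expected payoff is (1/2)·0 + (1/2)·7 = 7/2.
Column minimizes Row's payoff; the smallest is 7/2, so the best response is C2.

C2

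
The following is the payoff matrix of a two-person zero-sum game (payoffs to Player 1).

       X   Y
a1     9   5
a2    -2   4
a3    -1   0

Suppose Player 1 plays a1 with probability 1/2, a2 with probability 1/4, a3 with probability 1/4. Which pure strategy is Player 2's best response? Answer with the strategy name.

Y

If Player 2 plays X, Player 1's expected payoff is (1/2)·9 + (1/4)·(-2) + (1/4)·(-1) = 15/4.
If Player 2 plays Y, Player 1's expected payoff is (1/2)·5 + (1/4)·4 + (1/4)·0 = 7/2.
Player 2 minimizes Player 1's payoff; the smallest is 7/2, so the best response is Y.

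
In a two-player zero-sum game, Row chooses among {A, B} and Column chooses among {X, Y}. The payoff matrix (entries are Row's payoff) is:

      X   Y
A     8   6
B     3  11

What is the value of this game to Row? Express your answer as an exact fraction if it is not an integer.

Row minima: A → 6, B → 3; maximin = 6.
Column maxima: X → 8, Y → 11; minimax = 8.
6 ≠ 8, so there is no saddle point; optimal play is mixed.
Let Row play A with probability p. Expected payoff against X: 8p + 3(1−p) = 5p + 3; against Y: 6p + 11(1−p) = −5p + 11.
Setting these equal: 5p + 3 = −5p + 11 ⇒ 10p = 8 ⇒ p = 4/5, and the value is (5)·(4/5) + 3 = 7.
For Column: with q = P(X), equating A's and B's payoffs gives 2q + 6 = −8q + 11 ⇒ q = 1/2.

7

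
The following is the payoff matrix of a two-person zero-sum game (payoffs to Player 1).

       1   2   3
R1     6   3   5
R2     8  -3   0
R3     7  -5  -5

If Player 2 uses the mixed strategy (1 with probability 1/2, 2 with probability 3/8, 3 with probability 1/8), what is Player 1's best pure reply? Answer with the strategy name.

R1

Expected payoff of R1: (1/2)·6 + (3/8)·3 + (1/8)·5 = 19/4.
Expected payoff of R2: (1/2)·8 + (3/8)·(-3) + (1/8)·0 = 23/8.
Expected payoff of R3: (1/2)·7 + (3/8)·(-5) + (1/8)·(-5) = 1.
The largest is 19/4, so Player 1's best response is R1.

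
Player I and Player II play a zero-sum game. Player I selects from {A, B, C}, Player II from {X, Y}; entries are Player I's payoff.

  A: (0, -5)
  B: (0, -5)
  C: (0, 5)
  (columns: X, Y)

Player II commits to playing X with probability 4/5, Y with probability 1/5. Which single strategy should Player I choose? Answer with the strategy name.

Expected payoff of A: (4/5)·0 + (1/5)·(-5) = -1.
Expected payoff of B: (4/5)·0 + (1/5)·(-5) = -1.
Expected payoff of C: (4/5)·0 + (1/5)·5 = 1.
The largest is 1, so Player I's best response is C.

C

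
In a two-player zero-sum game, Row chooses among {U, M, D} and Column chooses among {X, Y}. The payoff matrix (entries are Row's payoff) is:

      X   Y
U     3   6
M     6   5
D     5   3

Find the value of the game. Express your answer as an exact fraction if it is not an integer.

Row minima: U → 3, M → 5, D → 3; maximin = 5.
Column maxima: X → 6, Y → 6; minimax = 6.
5 ≠ 6, so there is no saddle point; optimal play is mixed.
D is strictly dominated by M, so Row never plays it.
On the remaining 2×2 (U, M vs X, Y):
Let Row play U with probability p. Expected payoff against X: 3p + 6(1−p) = −3p + 6; against Y: 6p + 5(1−p) = p + 5.
Setting these equal: −3p + 6 = p + 5 ⇒ −4p = -1 ⇒ p = 1/4, and the value is (-3)·(1/4) + 6 = 21/4.
For Column: with q = P(X), equating U's and M's payoffs gives −3q + 6 = q + 5 ⇒ q = 1/4.

21/4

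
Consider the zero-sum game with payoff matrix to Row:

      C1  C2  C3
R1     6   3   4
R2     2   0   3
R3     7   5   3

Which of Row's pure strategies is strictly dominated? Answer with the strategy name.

R2

R1 gives a strictly higher payoff than R2 against every column: 6 > 2, 3 > 0, 4 > 3.
So R2 is strictly dominated and Row never plays it.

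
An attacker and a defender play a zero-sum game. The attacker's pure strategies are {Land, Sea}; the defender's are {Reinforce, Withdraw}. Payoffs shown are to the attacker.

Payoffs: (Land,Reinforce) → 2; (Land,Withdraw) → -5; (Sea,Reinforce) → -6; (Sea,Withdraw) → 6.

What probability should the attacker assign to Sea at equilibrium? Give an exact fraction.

Row minima: Land → -5, Sea → -6; maximin = -5.
Column maxima: Reinforce → 2, Withdraw → 6; minimax = 2.
-5 ≠ 2, so there is no saddle point; optimal play is mixed.
Let the attacker play Land with probability p. Expected payoff against Reinforce: 2p + (-6)(1−p) = 8p − 6; against Withdraw: (-5)p + 6(1−p) = −11p + 6.
Setting these equal: 8p − 6 = −11p + 6 ⇒ 19p = 12 ⇒ p = 12/19, and the value is (8)·(12/19) − 6 = -18/19.
For the defender: with q = P(Reinforce), equating Land's and Sea's payoffs gives 7q − 5 = −12q + 6 ⇒ q = 11/19.

7/19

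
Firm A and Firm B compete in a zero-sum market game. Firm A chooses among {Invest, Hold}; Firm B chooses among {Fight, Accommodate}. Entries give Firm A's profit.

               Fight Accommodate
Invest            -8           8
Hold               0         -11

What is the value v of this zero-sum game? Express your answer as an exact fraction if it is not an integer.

Row minima: Invest → -8, Hold → -11; maximin = -8.
Column maxima: Fight → 0, Accommodate → 8; minimax = 0.
-8 ≠ 0, so there is no saddle point; optimal play is mixed.
Let Firm A play Invest with probability p. Expected payoff against Fight: (-8)p + 0(1−p) = −8p; against Accommodate: 8p + (-11)(1−p) = 19p − 11.
Setting these equal: −8p = 19p − 11 ⇒ −27p = -11 ⇒ p = 11/27, and the value is (-8)·(11/27) = -88/27.
For Firm B: with q = P(Fight), equating Invest's and Hold's payoffs gives −16q + 8 = 11q − 11 ⇒ q = 19/27.

-88/27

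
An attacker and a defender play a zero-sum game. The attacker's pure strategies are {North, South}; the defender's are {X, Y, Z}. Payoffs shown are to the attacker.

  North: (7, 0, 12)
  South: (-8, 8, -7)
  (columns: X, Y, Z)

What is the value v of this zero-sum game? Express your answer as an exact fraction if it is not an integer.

56/23

Row minima: North → 0, South → -8; maximin = 0.
Column maxima: X → 7, Y → 8, Z → 12; minimax = 7.
0 ≠ 7, so there is no saddle point; optimal play is mixed.
Z is strictly dominated by X (it gives the attacker strictly more in every row), so the defender never plays it.
On the remaining 2×2 (North, South vs X, Y):
Let the attacker play North with probability p. Expected payoff against X: 7p + (-8)(1−p) = 15p − 8; against Y: 0p + 8(1−p) = −8p + 8.
Setting these equal: 15p − 8 = −8p + 8 ⇒ 23p = 16 ⇒ p = 16/23, and the value is (15)·(16/23) − 8 = 56/23.
For the defender: with q = P(X), equating North's and South's payoffs gives 7q = −16q + 8 ⇒ q = 8/23.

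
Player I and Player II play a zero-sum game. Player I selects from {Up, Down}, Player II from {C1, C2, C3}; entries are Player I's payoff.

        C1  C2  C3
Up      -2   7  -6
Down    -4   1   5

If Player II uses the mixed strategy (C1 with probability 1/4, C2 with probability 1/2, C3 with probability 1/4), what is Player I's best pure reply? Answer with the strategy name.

Up

Expected payoff of Up: (1/4)·(-2) + (1/2)·7 + (1/4)·(-6) = 3/2.
Expected payoff of Down: (1/4)·(-4) + (1/2)·1 + (1/4)·5 = 3/4.
The largest is 3/2, so Player I's best response is Up.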